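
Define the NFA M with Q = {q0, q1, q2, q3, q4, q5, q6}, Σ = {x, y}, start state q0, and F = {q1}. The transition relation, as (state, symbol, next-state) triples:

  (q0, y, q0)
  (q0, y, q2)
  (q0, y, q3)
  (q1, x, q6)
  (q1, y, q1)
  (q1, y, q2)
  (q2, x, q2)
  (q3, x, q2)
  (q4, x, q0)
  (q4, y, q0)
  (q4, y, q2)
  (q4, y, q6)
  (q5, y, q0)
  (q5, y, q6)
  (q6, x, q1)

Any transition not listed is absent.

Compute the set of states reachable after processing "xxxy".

∅

Start in {q0}.
Read 'x': {q0} → ∅.
The set is empty and remains empty for the remaining 3 symbols.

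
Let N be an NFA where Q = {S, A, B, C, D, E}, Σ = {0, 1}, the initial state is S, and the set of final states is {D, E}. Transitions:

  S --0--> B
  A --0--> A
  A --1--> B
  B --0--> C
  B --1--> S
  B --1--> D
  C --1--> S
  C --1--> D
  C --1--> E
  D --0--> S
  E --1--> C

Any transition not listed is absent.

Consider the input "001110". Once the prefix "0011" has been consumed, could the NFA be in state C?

Yes

Start in {S}.
Read '0': S→{B}; now {B}.
Read '0': B→{C}; now {C}.
Read '1': C→{S, D, E}; now {S, D, E}.
Read '1': S→∅, D→∅, E→{C}; now {C}.
State C is in {C}.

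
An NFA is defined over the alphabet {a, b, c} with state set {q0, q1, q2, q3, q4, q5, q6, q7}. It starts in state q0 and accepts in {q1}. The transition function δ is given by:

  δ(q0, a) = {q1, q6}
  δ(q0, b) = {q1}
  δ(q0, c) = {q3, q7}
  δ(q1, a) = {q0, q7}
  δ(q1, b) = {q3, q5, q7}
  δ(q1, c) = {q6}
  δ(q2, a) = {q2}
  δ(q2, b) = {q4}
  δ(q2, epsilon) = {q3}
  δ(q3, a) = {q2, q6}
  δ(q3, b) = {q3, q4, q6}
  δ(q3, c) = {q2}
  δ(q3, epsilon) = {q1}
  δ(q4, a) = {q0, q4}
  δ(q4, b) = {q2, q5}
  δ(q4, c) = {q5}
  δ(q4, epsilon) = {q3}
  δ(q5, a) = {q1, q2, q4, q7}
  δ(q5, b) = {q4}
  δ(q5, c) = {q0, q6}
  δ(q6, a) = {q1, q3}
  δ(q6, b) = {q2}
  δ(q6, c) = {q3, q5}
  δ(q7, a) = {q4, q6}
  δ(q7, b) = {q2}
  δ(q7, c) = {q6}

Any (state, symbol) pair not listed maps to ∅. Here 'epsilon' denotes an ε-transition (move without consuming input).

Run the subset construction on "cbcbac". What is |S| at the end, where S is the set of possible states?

6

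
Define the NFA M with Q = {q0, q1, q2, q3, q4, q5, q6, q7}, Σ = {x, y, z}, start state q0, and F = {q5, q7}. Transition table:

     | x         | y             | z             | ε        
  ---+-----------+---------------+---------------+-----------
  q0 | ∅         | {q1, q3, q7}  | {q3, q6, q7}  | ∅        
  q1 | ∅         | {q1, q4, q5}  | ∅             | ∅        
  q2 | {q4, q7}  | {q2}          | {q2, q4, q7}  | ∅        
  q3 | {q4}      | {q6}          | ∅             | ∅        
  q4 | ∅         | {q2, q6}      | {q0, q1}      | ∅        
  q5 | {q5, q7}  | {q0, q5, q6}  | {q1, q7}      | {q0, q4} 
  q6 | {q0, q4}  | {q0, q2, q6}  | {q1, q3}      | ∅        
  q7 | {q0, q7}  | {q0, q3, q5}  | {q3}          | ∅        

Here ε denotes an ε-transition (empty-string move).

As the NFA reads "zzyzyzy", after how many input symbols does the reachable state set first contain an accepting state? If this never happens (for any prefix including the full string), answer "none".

Start in {q0}.
Read 'z': {q0} → {q3, q6, q7}.
None of the earlier sets intersect F, but {q3, q6, q7} does.

1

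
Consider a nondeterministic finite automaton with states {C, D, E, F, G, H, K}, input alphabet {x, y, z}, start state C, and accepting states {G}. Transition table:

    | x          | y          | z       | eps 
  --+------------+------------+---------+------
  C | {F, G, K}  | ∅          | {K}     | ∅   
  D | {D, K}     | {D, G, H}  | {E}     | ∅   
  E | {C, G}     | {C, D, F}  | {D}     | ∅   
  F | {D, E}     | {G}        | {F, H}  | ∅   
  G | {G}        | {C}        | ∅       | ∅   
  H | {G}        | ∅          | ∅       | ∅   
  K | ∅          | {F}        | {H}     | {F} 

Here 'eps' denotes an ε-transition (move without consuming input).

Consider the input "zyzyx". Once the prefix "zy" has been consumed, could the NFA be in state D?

No

Start in {C}.
Read 'z': C→{K}; union {K}; ε-closure = {F, K}.
Read 'y': F→{G}, K→{F}; now {F, G}.
State D is not in {F, G}.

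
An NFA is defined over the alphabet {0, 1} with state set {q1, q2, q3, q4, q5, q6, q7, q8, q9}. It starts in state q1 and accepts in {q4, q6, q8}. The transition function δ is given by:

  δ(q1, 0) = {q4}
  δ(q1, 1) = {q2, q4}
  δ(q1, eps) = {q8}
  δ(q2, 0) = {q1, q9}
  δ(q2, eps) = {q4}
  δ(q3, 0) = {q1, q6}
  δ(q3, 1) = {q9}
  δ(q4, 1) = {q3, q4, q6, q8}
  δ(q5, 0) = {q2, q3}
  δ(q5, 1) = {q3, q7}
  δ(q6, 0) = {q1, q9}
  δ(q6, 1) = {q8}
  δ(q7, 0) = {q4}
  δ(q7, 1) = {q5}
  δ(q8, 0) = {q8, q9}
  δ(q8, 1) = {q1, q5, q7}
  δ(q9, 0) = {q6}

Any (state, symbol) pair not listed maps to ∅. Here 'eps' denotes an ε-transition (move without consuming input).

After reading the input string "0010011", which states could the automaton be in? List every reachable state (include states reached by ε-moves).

Start: ε-closure({q1}) = {q1, q8}.
Read '0': q1→{q4}, q8→{q8, q9}; now {q4, q8, q9}.
Read '0': q4→∅, q8→{q8, q9}, q9→{q6}; now {q6, q8, q9}.
Read '1': q6→{q8}, q8→{q1, q5, q7}, q9→∅; now {q1, q5, q7, q8}.
Read '0': q1→{q4}, q5→{q2, q3}, q7→{q4}, q8→{q8, q9}; now {q2, q3, q4, q8, q9}.
Read '0': q2→{q1, q9}, q3→{q1, q6}, q4→∅, q8→{q8, q9}, q9→{q6}; now {q1, q6, q8, q9}.
Read '1': q1→{q2, q4}, q6→{q8}, q8→{q1, q5, q7}, q9→∅; now {q1, q2, q4, q5, q7, q8}.
Read '1': q1→{q2, q4}, q2→∅, q4→{q3, q4, q6, q8}, q5→{q3, q7}, q7→{q5}, q8→{q1, q5, q7}; now {q1, q2, q3, q4, q5, q6, q7, q8}.

{q1, q2, q3, q4, q5, q6, q7, q8}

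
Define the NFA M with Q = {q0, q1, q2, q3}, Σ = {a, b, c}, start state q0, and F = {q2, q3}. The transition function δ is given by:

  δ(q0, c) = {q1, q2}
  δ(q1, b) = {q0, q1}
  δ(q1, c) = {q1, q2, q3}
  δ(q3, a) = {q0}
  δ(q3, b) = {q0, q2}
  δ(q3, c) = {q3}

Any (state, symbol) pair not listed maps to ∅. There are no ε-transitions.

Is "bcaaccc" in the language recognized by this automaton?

No

Start in {q0}.
Read 'b': q0→∅; now ∅.
The set is empty and remains empty for the remaining 6 symbols.
The final set ∅ contains no accepting state.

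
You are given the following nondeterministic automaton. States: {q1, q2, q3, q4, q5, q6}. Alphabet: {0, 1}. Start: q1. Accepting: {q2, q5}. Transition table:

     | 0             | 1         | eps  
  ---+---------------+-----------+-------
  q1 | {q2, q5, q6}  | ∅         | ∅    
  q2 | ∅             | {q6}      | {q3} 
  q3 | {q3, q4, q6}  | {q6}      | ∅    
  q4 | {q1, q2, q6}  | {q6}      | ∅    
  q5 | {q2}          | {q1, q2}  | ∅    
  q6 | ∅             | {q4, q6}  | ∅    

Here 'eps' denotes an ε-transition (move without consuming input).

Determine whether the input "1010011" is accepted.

Start in {q1}.
Read '1': q1→∅; now ∅.
The set is empty and remains empty for the remaining 6 symbols.
The final set ∅ contains no accepting state.

No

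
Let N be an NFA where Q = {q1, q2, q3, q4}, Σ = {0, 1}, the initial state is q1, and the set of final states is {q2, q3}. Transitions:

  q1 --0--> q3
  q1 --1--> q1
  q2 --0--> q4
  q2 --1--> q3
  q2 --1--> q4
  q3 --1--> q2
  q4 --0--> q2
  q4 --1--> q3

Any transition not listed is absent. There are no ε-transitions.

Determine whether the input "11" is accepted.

Start in {q1}.
Read '1': {q1} → {q1}.
Read '1': {q1} → {q1}.
The final set {q1} contains no accepting state.

No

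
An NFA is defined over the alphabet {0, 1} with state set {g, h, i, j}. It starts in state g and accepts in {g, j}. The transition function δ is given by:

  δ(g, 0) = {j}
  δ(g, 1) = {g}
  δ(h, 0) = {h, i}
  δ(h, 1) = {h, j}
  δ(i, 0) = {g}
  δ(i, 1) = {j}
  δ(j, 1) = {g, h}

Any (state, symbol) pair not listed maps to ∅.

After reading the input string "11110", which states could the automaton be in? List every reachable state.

Start in {g}.
Read '1': g→{g}; now {g}.
Read '1': g→{g}; now {g}.
Read '1': g→{g}; now {g}.
Read '1': g→{g}; now {g}.
Read '0': g→{j}; now {j}.

{j}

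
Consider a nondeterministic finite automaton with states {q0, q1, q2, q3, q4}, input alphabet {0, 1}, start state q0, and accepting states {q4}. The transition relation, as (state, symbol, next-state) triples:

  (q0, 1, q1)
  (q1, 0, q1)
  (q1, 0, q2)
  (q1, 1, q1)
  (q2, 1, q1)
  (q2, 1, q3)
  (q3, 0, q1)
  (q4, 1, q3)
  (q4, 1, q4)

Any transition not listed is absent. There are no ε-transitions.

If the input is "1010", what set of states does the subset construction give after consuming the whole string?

Start in {q0}.
Read '1': q0→{q1}; now {q1}.
Read '0': q1→{q1, q2}; now {q1, q2}.
Read '1': q1→{q1}, q2→{q1, q3}; now {q1, q3}.
Read '0': q1→{q1, q2}, q3→{q1}; now {q1, q2}.

{q1, q2}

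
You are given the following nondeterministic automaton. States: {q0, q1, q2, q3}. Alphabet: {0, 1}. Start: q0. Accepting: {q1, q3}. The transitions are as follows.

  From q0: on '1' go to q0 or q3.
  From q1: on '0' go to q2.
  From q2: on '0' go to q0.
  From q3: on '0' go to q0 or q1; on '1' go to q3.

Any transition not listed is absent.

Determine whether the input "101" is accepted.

Yes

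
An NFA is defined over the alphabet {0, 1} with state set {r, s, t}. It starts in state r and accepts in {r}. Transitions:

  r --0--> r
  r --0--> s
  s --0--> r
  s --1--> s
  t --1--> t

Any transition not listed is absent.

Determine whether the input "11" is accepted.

No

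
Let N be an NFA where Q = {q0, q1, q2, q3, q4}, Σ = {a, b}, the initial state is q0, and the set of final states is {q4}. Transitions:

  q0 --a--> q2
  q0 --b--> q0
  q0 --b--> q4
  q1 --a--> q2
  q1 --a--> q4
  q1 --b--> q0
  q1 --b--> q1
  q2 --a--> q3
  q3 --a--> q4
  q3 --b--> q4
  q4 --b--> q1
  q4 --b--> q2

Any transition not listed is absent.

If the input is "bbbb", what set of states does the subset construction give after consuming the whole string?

{q0, q1, q2, q4}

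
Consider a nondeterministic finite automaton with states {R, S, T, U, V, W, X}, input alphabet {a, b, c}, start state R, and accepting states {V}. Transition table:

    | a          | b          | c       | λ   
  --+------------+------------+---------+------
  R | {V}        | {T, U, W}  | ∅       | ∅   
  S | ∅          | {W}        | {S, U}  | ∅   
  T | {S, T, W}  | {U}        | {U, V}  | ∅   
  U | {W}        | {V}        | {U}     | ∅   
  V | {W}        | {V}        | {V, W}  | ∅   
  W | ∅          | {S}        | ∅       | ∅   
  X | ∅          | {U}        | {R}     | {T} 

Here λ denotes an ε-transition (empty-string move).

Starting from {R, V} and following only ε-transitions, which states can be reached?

Begin with {R, V}.
No ε-moves leave this set, so the closure equals the set itself.

{R, V}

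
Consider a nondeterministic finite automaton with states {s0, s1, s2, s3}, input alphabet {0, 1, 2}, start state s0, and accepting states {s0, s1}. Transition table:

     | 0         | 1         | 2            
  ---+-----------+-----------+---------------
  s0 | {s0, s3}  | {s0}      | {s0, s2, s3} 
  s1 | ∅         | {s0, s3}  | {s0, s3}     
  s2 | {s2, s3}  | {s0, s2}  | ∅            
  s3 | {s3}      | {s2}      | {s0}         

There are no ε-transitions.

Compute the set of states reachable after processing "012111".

{s0, s2}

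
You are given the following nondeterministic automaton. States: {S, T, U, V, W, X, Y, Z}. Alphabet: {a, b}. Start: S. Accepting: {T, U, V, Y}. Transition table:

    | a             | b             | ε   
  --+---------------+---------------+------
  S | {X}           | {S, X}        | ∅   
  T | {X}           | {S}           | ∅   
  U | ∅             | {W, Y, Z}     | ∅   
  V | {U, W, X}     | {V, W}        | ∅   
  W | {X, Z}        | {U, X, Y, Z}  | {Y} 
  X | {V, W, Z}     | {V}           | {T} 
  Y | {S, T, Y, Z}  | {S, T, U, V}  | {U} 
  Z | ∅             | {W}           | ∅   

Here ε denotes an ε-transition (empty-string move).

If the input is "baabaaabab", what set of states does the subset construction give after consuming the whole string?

{S, T, U, V, W, X, Y, Z}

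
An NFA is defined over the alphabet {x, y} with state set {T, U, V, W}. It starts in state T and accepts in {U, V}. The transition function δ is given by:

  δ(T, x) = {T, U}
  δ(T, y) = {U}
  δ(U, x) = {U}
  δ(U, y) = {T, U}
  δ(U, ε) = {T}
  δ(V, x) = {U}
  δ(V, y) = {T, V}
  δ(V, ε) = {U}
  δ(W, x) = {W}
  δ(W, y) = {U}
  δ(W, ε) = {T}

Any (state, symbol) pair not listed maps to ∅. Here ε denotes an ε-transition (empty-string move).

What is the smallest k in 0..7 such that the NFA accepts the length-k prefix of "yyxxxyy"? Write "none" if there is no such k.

Start in {T}.
Read 'y': T→{U}; union {U}; ε-closure = {T, U}.
None of the earlier sets intersect F, but {T, U} does.

1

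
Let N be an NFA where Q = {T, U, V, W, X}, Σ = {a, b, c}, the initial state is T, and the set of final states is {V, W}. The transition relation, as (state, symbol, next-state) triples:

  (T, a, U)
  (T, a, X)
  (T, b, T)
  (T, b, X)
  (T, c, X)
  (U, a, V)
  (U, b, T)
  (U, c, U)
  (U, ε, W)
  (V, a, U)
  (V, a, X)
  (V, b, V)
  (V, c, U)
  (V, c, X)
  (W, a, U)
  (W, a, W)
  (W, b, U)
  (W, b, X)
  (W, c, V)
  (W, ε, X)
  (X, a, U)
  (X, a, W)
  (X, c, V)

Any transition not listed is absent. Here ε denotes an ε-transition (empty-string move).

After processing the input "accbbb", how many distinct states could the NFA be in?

5

Start in {T}.
Read 'a': {T} → {U, W, X}.
Read 'c': {U, W, X} → {U, V, W, X}.
Read 'c': {U, V, W, X} → {U, V, W, X}.
Read 'b': {U, V, W, X} → {T, U, V, W, X}.
Read 'b': {T, U, V, W, X} → {T, U, V, W, X}.
Read 'b': {T, U, V, W, X} → {T, U, V, W, X}.
That set has 5 states.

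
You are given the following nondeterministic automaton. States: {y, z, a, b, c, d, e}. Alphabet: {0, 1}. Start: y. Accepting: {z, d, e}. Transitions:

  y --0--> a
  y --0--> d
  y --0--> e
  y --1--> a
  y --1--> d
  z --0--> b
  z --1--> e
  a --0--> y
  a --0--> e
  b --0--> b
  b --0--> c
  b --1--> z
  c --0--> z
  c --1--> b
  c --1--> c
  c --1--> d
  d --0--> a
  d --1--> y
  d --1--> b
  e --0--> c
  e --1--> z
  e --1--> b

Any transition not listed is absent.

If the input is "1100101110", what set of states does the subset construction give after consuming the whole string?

Start in {y}.
Read '1': y→{a, d}; now {a, d}.
Read '1': a→∅, d→{y, b}; now {y, b}.
Read '0': y→{a, d, e}, b→{b, c}; now {a, b, c, d, e}.
Read '0': a→{y, e}, b→{b, c}, c→{z}, d→{a}, e→{c}; now {y, z, a, b, c, e}.
Read '1': y→{a, d}, z→{e}, a→∅, b→{z}, c→{b, c, d}, e→{z, b}; now {z, a, b, c, d, e}.
Read '0': z→{b}, a→{y, e}, b→{b, c}, c→{z}, d→{a}, e→{c}; now {y, z, a, b, c, e}.
Read '1': y→{a, d}, z→{e}, a→∅, b→{z}, c→{b, c, d}, e→{z, b}; now {z, a, b, c, d, e}.
Read '1': z→{e}, a→∅, b→{z}, c→{b, c, d}, d→{y, b}, e→{z, b}; now {y, z, b, c, d, e}.
Read '1': y→{a, d}, z→{e}, b→{z}, c→{b, c, d}, d→{y, b}, e→{z, b}; now {y, z, a, b, c, d, e}.
Read '0': y→{a, d, e}, z→{b}, a→{y, e}, b→{b, c}, c→{z}, d→{a}, e→{c}; now {y, z, a, b, c, d, e}.

{y, z, a, b, c, d, e}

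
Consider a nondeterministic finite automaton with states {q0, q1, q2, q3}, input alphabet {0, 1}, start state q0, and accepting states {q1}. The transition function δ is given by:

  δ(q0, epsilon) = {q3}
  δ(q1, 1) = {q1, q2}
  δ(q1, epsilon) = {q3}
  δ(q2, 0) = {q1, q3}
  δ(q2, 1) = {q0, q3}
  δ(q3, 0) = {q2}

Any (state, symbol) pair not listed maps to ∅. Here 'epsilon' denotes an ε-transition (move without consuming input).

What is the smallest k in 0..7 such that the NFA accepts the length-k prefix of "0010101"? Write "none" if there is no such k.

2

Start: ε-closure({q0}) = {q0, q3}.
Read '0': q0→∅, q3→{q2}; now {q2}.
Read '0': q2→{q1, q3}; now {q1, q3}.
None of the earlier sets intersect F, but {q1, q3} does.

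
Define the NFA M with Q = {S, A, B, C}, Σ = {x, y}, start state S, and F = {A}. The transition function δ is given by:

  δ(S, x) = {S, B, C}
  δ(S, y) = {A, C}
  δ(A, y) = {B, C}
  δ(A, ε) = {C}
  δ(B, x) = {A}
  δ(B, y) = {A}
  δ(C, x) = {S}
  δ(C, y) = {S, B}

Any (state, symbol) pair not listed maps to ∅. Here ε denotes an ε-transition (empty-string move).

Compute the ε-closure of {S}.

{S}

Begin with {S}.
No ε-moves leave this set, so the closure equals the set itself.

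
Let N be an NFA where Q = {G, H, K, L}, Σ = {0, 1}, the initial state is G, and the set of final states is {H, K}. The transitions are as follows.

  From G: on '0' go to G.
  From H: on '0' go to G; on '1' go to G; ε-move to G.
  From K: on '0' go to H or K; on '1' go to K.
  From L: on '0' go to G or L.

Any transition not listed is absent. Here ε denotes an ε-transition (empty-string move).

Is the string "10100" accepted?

Start in {G}.
Read '1': {G} → ∅.
The set is empty and remains empty for the remaining 4 symbols.
The final set ∅ contains no accepting state.

No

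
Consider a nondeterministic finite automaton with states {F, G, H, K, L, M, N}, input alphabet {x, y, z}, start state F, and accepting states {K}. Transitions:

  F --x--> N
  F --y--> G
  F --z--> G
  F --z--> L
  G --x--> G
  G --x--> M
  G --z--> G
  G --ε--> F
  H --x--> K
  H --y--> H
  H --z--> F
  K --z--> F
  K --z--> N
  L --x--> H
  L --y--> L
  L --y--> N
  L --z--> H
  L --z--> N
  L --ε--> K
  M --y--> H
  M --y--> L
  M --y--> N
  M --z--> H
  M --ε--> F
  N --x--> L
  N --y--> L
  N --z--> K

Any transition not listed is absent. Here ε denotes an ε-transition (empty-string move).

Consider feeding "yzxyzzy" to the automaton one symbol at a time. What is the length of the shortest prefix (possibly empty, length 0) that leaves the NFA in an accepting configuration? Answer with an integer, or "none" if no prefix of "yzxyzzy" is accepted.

2

Start in {F}.
Read 'y': {F} → {F, G}.
Read 'z': {F, G} → {F, G, K, L}.
None of the earlier sets intersect F, but {F, G, K, L} does.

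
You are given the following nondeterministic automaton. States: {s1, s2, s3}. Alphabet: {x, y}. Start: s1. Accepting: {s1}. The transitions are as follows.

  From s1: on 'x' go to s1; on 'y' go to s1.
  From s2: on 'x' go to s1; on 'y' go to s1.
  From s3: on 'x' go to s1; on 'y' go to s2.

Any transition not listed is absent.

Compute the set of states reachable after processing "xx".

Start in {s1}.
Read 'x': s1→{s1}; now {s1}.
Read 'x': s1→{s1}; now {s1}.

{s1}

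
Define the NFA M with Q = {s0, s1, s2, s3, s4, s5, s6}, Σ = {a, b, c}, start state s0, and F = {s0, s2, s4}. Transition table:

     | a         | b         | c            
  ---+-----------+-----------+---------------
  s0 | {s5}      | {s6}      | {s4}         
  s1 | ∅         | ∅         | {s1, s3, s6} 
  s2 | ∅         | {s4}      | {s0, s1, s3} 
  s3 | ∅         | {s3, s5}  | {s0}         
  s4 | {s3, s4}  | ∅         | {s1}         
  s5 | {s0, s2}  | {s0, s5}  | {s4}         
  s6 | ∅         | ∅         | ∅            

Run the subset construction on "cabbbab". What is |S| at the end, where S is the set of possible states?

4

Start in {s0}.
Read 'c': s0→{s4}; now {s4}.
Read 'a': s4→{s3, s4}; now {s3, s4}.
Read 'b': s3→{s3, s5}, s4→∅; now {s3, s5}.
Read 'b': s3→{s3, s5}, s5→{s0, s5}; now {s0, s3, s5}.
Read 'b': s0→{s6}, s3→{s3, s5}, s5→{s0, s5}; now {s0, s3, s5, s6}.
Read 'a': s0→{s5}, s3→∅, s5→{s0, s2}, s6→∅; now {s0, s2, s5}.
Read 'b': s0→{s6}, s2→{s4}, s5→{s0, s5}; now {s0, s4, s5, s6}.
That set has 4 states.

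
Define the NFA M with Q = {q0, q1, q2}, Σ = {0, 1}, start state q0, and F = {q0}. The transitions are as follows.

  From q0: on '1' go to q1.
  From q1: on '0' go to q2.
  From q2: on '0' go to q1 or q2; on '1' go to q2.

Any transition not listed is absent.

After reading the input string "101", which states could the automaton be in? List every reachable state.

Start in {q0}.
Read '1': q0→{q1}; now {q1}.
Read '0': q1→{q2}; now {q2}.
Read '1': q2→{q2}; now {q2}.

{q2}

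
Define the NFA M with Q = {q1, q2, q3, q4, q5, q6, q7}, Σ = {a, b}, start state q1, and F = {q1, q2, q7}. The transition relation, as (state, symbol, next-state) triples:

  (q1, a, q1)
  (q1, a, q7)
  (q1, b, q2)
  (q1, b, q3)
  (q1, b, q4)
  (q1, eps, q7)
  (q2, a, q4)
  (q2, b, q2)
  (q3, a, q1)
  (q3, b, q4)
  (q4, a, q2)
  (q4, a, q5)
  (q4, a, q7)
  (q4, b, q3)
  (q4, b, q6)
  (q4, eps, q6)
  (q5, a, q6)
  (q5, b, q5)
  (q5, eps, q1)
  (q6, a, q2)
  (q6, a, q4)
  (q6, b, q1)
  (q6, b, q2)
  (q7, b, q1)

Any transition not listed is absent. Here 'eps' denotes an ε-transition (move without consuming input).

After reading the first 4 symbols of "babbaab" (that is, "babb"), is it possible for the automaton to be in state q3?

Yes

Start: ε-closure({q1}) = {q1, q7}.
Read 'b': q1→{q2, q3, q4}, q7→{q1}; union {q1, q2, q3, q4}; ε-closure = {q1, q2, q3, q4, q6, q7}.
Read 'a': q1→{q1, q7}, q2→{q4}, q3→{q1}, q4→{q2, q5, q7}, q6→{q2, q4}, q7→∅; union {q1, q2, q4, q5, q7}; ε-closure = {q1, q2, q4, q5, q6, q7}.
Read 'b': q1→{q2, q3, q4}, q2→{q2}, q4→{q3, q6}, q5→{q5}, q6→{q1, q2}, q7→{q1}; union {q1, q2, q3, q4, q5, q6}; ε-closure = {q1, q2, q3, q4, q5, q6, q7}.
Read 'b': q1→{q2, q3, q4}, q2→{q2}, q3→{q4}, q4→{q3, q6}, q5→{q5}, q6→{q1, q2}, q7→{q1}; union {q1, q2, q3, q4, q5, q6}; ε-closure = {q1, q2, q3, q4, q5, q6, q7}.
State q3 is in {q1, q2, q3, q4, q5, q6, q7}.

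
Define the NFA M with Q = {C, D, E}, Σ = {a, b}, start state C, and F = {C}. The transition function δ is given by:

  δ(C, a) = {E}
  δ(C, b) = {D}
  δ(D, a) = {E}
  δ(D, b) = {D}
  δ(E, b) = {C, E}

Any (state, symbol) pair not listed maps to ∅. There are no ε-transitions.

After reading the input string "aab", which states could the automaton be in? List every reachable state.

Start in {C}.
Read 'a': C→{E}; now {E}.
Read 'a': E→∅; now ∅.
The set is empty and remains empty for the remaining 1 symbol.

∅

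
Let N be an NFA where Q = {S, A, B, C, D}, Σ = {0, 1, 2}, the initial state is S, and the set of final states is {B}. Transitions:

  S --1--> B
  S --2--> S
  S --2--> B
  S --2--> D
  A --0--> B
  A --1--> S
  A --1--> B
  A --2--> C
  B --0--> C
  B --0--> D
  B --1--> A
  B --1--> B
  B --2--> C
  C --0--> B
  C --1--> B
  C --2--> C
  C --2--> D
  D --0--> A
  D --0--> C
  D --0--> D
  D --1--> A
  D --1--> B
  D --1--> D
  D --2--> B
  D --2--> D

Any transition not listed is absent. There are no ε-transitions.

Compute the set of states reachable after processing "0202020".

∅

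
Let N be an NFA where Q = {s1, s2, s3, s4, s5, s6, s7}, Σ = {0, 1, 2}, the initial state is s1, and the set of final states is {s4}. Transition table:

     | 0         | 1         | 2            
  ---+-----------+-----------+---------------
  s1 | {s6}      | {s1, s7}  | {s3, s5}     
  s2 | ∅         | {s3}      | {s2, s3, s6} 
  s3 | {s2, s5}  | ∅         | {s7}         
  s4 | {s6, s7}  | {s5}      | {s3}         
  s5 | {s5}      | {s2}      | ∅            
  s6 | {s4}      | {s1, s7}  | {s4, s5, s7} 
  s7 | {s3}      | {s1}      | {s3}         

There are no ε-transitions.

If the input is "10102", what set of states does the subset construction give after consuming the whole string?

Start in {s1}.
Read '1': {s1} → {s1, s7}.
Read '0': {s1, s7} → {s3, s6}.
Read '1': {s3, s6} → {s1, s7}.
Read '0': {s1, s7} → {s3, s6}.
Read '2': {s3, s6} → {s4, s5, s7}.

{s4, s5, s7}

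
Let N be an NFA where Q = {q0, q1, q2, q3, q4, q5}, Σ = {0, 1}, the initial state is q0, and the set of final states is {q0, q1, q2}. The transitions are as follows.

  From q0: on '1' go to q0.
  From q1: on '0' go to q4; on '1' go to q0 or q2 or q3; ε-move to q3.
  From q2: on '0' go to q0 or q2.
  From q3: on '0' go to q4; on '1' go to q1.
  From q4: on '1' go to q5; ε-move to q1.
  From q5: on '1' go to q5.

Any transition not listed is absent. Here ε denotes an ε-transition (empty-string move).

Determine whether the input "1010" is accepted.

No

Start in {q0}.
Read '1': q0→{q0}; now {q0}.
Read '0': q0→∅; now ∅.
The set is empty and remains empty for the remaining 2 symbols.
The final set ∅ contains no accepting state.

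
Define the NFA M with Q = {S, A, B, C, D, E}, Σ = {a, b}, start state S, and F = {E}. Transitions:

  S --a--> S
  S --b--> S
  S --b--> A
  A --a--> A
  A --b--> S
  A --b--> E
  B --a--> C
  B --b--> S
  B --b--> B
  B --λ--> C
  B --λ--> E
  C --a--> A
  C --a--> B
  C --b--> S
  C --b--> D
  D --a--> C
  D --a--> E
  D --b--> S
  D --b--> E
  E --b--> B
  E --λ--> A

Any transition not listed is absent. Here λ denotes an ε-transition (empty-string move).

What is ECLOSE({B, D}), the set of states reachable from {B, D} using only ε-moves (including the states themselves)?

{A, B, C, D, E}

Begin with {B, D}.
ε-move B → C; add C.
ε-move B → E; add E.
ε-move E → A; add A.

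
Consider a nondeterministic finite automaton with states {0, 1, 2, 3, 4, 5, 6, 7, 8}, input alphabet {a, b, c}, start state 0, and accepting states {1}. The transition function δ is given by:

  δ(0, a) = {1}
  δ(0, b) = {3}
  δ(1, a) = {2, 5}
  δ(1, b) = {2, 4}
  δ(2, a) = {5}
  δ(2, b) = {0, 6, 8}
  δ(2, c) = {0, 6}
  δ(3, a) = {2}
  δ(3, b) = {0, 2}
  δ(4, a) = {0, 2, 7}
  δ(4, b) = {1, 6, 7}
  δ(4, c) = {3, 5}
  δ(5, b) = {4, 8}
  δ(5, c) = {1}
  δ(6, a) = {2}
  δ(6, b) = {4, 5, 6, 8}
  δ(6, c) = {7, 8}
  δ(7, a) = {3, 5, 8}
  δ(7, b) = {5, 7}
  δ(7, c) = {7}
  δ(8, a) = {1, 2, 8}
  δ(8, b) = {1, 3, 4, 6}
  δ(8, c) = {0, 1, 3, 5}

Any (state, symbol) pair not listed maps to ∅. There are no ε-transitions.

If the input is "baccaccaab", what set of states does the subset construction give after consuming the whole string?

Start in {0}.
Read 'b': {0} → {3}.
Read 'a': {3} → {2}.
Read 'c': {2} → {0, 6}.
Read 'c': {0, 6} → {7, 8}.
Read 'a': {7, 8} → {1, 2, 3, 5, 8}.
Read 'c': {1, 2, 3, 5, 8} → {0, 1, 3, 5, 6}.
Read 'c': {0, 1, 3, 5, 6} → {1, 7, 8}.
Read 'a': {1, 7, 8} → {1, 2, 3, 5, 8}.
Read 'a': {1, 2, 3, 5, 8} → {1, 2, 5, 8}.
Read 'b': {1, 2, 5, 8} → {0, 1, 2, 3, 4, 6, 8}.

{0, 1, 2, 3, 4, 6, 8}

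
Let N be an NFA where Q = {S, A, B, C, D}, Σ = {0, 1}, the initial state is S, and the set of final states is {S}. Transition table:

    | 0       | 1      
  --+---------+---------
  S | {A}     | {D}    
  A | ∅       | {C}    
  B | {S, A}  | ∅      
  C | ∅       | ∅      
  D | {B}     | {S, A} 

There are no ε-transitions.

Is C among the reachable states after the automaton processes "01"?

Start in {S}.
Read '0': {S} → {A}.
Read '1': {A} → {C}.
State C is in {C}.

Yes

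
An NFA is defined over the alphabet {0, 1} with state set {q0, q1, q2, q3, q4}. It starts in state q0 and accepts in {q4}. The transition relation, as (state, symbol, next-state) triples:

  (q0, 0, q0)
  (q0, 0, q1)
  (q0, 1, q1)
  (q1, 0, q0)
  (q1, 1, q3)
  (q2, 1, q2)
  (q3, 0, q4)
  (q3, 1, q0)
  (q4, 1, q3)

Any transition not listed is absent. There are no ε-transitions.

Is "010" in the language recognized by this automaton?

Start in {q0}.
Read '0': {q0} → {q0, q1}.
Read '1': {q0, q1} → {q1, q3}.
Read '0': {q1, q3} → {q0, q4}.
The final set {q0, q4} contains the accepting state q4.

Yes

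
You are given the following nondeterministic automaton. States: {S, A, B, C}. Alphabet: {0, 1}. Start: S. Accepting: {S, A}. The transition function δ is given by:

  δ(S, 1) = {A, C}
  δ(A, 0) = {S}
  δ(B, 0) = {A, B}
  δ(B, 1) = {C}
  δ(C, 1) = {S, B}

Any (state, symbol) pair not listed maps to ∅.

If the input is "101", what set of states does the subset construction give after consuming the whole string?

Start in {S}.
Read '1': {S} → {A, C}.
Read '0': {A, C} → {S}.
Read '1': {S} → {A, C}.

{A, C}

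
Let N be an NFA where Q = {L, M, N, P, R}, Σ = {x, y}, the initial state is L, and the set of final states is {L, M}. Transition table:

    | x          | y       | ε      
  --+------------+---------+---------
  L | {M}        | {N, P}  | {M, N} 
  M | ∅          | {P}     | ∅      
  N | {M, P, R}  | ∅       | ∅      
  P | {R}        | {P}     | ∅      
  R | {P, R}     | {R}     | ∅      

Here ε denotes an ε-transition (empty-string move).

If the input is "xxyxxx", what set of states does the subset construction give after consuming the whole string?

{P, R}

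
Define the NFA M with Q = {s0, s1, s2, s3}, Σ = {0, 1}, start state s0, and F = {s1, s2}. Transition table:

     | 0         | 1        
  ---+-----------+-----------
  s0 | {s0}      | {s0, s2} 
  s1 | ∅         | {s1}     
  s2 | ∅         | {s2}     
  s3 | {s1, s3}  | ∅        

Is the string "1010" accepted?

No

Start in {s0}.
Read '1': s0→{s0, s2}; now {s0, s2}.
Read '0': s0→{s0}, s2→∅; now {s0}.
Read '1': s0→{s0, s2}; now {s0, s2}.
Read '0': s0→{s0}, s2→∅; now {s0}.
The final set {s0} contains no accepting state.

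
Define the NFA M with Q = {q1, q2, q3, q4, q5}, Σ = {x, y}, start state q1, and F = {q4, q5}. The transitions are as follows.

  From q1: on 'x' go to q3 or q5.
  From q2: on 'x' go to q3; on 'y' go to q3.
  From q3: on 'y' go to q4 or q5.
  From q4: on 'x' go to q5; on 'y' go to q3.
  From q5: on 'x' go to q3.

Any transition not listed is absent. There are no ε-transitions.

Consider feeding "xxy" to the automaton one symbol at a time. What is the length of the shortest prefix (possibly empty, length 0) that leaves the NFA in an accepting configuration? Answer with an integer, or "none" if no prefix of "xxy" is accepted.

1

Start in {q1}.
Read 'x': q1→{q3, q5}; now {q3, q5}.
None of the earlier sets intersect F, but {q3, q5} does.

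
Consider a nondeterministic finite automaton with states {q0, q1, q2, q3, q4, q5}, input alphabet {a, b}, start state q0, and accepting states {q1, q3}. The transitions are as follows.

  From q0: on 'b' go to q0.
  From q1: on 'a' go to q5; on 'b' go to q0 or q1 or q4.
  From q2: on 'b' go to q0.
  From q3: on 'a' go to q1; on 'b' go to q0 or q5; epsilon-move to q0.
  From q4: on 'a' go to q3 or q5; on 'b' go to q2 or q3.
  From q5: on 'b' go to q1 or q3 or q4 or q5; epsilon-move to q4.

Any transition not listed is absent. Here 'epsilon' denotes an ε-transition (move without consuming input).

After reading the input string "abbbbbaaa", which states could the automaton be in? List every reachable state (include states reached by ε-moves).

Start in {q0}.
Read 'a': {q0} → ∅.
The set is empty and remains empty for the remaining 8 symbols.

∅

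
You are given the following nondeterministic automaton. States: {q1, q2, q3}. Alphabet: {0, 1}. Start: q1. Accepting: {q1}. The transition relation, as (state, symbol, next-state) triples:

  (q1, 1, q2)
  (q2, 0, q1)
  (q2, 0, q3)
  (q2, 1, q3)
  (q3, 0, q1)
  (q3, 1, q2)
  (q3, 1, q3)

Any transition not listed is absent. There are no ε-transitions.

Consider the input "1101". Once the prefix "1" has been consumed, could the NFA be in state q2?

Start in {q1}.
Read '1': q1→{q2}; now {q2}.
State q2 is in {q2}.

Yes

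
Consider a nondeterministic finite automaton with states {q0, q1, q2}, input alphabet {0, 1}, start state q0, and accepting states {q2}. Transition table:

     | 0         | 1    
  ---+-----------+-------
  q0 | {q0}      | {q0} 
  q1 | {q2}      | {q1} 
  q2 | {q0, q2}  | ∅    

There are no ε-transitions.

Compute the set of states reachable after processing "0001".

{q0}

Start in {q0}.
Read '0': {q0} → {q0}.
Read '0': {q0} → {q0}.
Read '0': {q0} → {q0}.
Read '1': {q0} → {q0}.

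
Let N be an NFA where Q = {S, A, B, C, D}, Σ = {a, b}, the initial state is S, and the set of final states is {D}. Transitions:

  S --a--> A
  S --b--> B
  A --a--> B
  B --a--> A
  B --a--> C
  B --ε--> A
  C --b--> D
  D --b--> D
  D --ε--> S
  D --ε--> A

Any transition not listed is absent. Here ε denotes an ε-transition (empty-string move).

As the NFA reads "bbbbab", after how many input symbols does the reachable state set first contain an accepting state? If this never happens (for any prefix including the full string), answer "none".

Start in {S}.
Read 'b': {S} → {A, B}.
Read 'b': {A, B} → ∅.
The set is empty and remains empty for the remaining 4 symbols.
No reachable set along the way intersects F.

none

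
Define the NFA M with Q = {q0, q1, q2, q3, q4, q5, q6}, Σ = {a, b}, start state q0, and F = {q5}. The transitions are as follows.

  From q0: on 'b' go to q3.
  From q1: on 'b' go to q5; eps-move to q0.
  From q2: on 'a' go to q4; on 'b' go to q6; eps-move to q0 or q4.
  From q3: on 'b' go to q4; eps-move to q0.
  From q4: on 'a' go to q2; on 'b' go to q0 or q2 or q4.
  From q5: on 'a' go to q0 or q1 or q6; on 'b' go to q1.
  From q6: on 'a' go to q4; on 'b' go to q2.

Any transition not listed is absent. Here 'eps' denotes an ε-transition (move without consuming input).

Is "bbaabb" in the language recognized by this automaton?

No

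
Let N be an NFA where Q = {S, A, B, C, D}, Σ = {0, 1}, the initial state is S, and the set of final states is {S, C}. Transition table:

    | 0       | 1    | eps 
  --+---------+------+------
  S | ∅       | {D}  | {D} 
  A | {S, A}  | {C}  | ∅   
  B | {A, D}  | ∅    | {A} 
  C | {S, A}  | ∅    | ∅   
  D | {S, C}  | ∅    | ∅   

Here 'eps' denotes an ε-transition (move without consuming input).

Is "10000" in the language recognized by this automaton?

Start: ε-closure({S}) = {S, D}.
Read '1': S→{D}, D→∅; now {D}.
Read '0': D→{S, C}; union {S, C}; ε-closure = {S, C, D}.
Read '0': S→∅, C→{S, A}, D→{S, C}; union {S, A, C}; ε-closure = {S, A, C, D}.
Read '0': S→∅, A→{S, A}, C→{S, A}, D→{S, C}; union {S, A, C}; ε-closure = {S, A, C, D}.
Read '0': S→∅, A→{S, A}, C→{S, A}, D→{S, C}; union {S, A, C}; ε-closure = {S, A, C, D}.
The final set {S, A, C, D} contains the accepting states S, C.

Yes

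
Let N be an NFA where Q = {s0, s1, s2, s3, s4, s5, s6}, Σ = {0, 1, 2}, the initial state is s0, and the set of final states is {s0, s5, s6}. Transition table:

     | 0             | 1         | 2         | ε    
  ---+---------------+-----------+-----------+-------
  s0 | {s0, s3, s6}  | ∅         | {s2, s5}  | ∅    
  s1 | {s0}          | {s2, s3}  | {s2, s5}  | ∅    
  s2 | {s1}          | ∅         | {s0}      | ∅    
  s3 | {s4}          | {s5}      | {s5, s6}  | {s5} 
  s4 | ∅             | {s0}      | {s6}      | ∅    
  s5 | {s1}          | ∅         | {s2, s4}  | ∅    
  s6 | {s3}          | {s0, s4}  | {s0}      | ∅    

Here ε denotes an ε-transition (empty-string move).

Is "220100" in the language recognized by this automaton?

Yes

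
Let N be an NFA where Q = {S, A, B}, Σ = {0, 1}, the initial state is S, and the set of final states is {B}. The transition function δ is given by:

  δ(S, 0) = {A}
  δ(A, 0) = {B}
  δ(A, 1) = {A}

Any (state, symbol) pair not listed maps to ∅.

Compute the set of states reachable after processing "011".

Start in {S}.
Read '0': S→{A}; now {A}.
Read '1': A→{A}; now {A}.
Read '1': A→{A}; now {A}.

{A}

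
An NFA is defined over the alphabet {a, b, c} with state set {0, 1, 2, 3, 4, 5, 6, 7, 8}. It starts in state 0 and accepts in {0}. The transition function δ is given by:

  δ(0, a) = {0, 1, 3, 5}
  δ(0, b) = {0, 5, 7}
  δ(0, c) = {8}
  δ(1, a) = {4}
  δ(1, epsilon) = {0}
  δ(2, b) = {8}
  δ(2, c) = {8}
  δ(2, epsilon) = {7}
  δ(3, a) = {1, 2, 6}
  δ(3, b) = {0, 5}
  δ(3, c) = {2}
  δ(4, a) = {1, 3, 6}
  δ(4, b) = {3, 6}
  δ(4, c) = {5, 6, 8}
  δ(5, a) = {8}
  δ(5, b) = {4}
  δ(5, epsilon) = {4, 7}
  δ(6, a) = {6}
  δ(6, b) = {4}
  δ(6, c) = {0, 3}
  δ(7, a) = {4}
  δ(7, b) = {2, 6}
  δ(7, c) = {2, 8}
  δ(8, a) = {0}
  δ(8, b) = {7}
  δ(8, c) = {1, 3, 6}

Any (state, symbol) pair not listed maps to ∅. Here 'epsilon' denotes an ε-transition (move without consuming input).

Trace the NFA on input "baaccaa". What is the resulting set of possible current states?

{0, 1, 2, 3, 4, 5, 6, 7, 8}

Start in {0}.
Read 'b': {0} → {0, 4, 5, 7}.
Read 'a': {0, 4, 5, 7} → {0, 1, 3, 4, 5, 6, 7, 8}.
Read 'a': {0, 1, 3, 4, 5, 6, 7, 8} → {0, 1, 2, 3, 4, 5, 6, 7, 8}.
Read 'c': {0, 1, 2, 3, 4, 5, 6, 7, 8} → {0, 1, 2, 3, 4, 5, 6, 7, 8}.
Read 'c': {0, 1, 2, 3, 4, 5, 6, 7, 8} → {0, 1, 2, 3, 4, 5, 6, 7, 8}.
Read 'a': {0, 1, 2, 3, 4, 5, 6, 7, 8} → {0, 1, 2, 3, 4, 5, 6, 7, 8}.
Read 'a': {0, 1, 2, 3, 4, 5, 6, 7, 8} → {0, 1, 2, 3, 4, 5, 6, 7, 8}.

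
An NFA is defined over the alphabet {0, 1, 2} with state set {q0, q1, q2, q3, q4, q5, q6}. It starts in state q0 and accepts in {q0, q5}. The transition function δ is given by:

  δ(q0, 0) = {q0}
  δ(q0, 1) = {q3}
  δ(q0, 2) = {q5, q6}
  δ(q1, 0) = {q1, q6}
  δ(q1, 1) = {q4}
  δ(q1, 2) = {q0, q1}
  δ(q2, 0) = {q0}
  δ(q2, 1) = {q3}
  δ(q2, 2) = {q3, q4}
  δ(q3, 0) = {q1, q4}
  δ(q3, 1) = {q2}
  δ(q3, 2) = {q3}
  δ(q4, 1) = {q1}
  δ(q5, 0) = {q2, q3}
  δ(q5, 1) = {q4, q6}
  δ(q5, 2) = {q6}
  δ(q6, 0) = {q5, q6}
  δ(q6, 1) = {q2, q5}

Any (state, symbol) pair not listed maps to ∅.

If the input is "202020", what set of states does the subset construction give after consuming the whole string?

Start in {q0}.
Read '2': {q0} → {q5, q6}.
Read '0': {q5, q6} → {q2, q3, q5, q6}.
Read '2': {q2, q3, q5, q6} → {q3, q4, q6}.
Read '0': {q3, q4, q6} → {q1, q4, q5, q6}.
Read '2': {q1, q4, q5, q6} → {q0, q1, q6}.
Read '0': {q0, q1, q6} → {q0, q1, q5, q6}.

{q0, q1, q5, q6}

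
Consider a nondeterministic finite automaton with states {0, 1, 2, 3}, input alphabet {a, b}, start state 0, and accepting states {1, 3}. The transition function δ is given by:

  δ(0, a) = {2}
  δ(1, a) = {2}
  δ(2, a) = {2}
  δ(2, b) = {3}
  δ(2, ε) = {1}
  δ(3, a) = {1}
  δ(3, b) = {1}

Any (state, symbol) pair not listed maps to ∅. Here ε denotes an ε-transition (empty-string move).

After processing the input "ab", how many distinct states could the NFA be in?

1

Start in {0}.
Read 'a': 0→{2}; union {2}; ε-closure = {1, 2}.
Read 'b': 1→∅, 2→{3}; now {3}.
That set has 1 state.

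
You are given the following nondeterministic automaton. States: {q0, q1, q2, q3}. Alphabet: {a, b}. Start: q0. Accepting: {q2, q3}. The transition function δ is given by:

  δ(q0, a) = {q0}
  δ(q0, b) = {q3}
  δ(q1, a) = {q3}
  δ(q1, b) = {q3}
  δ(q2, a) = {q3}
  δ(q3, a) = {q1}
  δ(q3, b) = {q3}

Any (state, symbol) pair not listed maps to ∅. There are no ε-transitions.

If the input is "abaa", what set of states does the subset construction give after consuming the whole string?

{q3}

Start in {q0}.
Read 'a': q0→{q0}; now {q0}.
Read 'b': q0→{q3}; now {q3}.
Read 'a': q3→{q1}; now {q1}.
Read 'a': q1→{q3}; now {q3}.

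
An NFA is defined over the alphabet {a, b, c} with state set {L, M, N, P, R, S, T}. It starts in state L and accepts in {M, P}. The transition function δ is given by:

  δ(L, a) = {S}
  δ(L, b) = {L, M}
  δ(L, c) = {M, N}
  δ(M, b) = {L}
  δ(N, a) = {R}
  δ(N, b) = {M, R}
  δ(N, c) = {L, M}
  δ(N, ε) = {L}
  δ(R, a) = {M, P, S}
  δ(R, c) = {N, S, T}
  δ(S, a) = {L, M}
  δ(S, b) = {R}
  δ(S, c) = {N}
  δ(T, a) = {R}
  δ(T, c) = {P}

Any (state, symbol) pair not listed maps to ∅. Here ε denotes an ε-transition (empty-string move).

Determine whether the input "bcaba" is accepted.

Yes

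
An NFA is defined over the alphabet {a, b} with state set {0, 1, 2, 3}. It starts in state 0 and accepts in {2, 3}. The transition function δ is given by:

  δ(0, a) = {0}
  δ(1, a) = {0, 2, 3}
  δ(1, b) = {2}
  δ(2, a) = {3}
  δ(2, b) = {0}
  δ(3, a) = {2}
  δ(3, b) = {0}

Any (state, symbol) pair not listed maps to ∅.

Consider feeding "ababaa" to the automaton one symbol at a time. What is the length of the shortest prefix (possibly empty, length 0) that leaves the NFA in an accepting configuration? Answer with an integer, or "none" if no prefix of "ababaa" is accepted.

none

Start in {0}.
Read 'a': {0} → {0}.
Read 'b': {0} → ∅.
The set is empty and remains empty for the remaining 4 symbols.
No reachable set along the way intersects F.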